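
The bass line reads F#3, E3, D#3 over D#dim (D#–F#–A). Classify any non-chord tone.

The harmony at that moment is D# diminished triad (D#, F#, A); E3 is not a chord tone.
It is approached by step down from F#3 and left by step down to D#3.
Step in, step out in the same direction — a passing tone.

E3 is a passing tone.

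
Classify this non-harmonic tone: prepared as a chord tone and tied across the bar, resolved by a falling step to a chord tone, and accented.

Suspension.

Approach: by preparation — the pitch is first a chord tone, then held (tied or repeated) while the harmony changes under it. Departure: down by step. Metric position: strong.
A prepared dissonance that resolves downward by step — a suspension. (The same figure resolving upward would be a retardation.)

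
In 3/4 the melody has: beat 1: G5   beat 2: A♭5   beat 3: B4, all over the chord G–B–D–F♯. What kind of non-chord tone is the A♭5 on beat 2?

Escape tone.

The harmony at that moment is G major seventh chord (G, B, D, F♯); A♭5 is not a chord tone.
It is approached by step up from G5 and left by leap down to B4.
Step in, leap out, on a weak beat — an escape tone.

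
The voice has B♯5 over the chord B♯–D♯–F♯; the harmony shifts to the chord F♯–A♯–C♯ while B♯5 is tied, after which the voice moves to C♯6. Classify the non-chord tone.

B♯5 is a retardation.

The harmony at that moment is F♯ major triad (F♯, A♯, C♯); B♯5 is not a chord tone.
It is held over (the same pitch as the preceding B♯5) and left by step up to C♯6.
Held over from the previous chord and resolving up by step — a retardation.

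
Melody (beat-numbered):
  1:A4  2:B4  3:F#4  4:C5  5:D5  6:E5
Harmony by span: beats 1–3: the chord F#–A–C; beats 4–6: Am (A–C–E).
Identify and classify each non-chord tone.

B4 (beat 2) — escape tone; D5 (beat 5) — passing tone.

The harmony at that moment is F# diminished triad (F#, A, C); B4 is not a chord tone.
It is approached by step up from A4 and left by leap down to F#4.
Step in, leap out — an escape tone.
The harmony at that moment is A minor triad (A, C, E); D5 is not a chord tone.
It is approached by step up from C5 and left by step up to E5.
Step in, step out in the same direction — a passing tone.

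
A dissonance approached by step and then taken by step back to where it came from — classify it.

Neighbor tone.

Approach: by step. Departure: by step in the opposite direction, back to the starting pitch.
Stepwise on both sides but reversing to return to the same chord tone — a neighbor tone. (Had it continued onward in the same direction it would be a passing tone instead.)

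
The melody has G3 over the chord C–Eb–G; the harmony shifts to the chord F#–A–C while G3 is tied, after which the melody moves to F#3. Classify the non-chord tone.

The harmony at that moment is F# diminished triad (F#, A, C); G3 is not a chord tone.
It is held over (the same pitch as the preceding G3) and left by step down to F#3.
Held over from the previous chord and resolving down by step — a suspension.

G3 is a suspension.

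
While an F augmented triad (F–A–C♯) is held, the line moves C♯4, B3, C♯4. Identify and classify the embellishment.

B3 is a neighbor tone.

The harmony at that moment is F augmented triad (F, A, C♯); B3 is not a chord tone.
It is approached by step down from C♯4 and left by step up to C♯4.
Step away and step back to the same note — a neighbor tone (lower neighbor).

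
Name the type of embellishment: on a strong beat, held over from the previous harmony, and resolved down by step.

Approach: by preparation — the pitch is first a chord tone, then held (tied or repeated) while the harmony changes under it. Departure: down by step. Metric position: strong.
A prepared dissonance that resolves downward by step — a suspension. (The same figure resolving upward would be a retardation.)

Suspension.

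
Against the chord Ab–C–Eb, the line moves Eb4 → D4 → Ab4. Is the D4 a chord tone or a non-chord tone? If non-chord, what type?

Non-chord tone — an escape tone.

The harmony at that moment is Ab major triad (Ab, C, Eb); D4 is not a chord tone.
It is approached by step down from Eb4 and left by leap up to Ab4.
Step in, leap out — an escape tone.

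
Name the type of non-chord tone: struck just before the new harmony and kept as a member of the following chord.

Anticipation.

Approach: ahead of the chord change (typically by step), so it is dissonant against the current harmony. Departure: none — the same pitch is restated or held and is a chord tone of the new harmony.
Dissonant first, consonant once the harmony catches up: the note simply arrives early — an anticipation. (The reverse timing, consonant first and dissonant after the change, would be a suspension or retardation.)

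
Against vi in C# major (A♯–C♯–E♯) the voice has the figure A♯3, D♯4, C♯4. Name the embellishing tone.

D♯4 is an appoggiatura.

The harmony at that moment is A♯ minor triad (A♯, C♯, E♯); D♯4 is not a chord tone.
It is approached by leap up from A♯3 and left by step down to C♯4.
Leap in, step out — an appoggiatura.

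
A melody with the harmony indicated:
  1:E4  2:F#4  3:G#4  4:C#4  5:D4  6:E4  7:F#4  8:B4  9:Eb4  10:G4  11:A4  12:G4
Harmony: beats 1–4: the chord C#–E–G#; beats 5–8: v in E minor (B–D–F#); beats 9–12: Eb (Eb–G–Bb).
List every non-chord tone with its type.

The harmony at that moment is C# minor triad (C#, E, G#); F#4 is not a chord tone.
It is approached by step up from E4 and left by step up to G#4.
Step in, step out in the same direction — a passing tone.
The harmony at that moment is B minor triad (B, D, F#); E4 is not a chord tone.
It is approached by step up from D4 and left by step up to F#4.
Step in, step out in the same direction — a passing tone.
The harmony at that moment is Eb major triad (Eb, G, Bb); A4 is not a chord tone.
It is approached by step up from G4 and left by step down to G4.
Step away and step back to the same note — a neighbor tone (upper neighbor).

F#4 (beat 2) — passing tone; E4 (beat 6) — passing tone; A4 (beat 11) — neighbor tone.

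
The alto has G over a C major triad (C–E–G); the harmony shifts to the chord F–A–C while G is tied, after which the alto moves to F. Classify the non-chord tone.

G is a suspension.

The harmony at that moment is F major triad (F, A, C); G is not a chord tone.
It is held over (the same pitch as the preceding G) and left by step down to F.
Held over from the previous chord and resolving down by step — a suspension.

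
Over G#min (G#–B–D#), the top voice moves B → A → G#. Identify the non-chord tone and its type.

A is a passing tone.

The harmony at that moment is G# minor triad (G#, B, D#); A is not a chord tone.
It is approached by step down from B and left by step down to G#.
Step in, step out in the same direction — a passing tone.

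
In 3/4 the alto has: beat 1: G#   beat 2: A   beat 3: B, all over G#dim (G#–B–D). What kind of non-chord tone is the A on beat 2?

Passing tone.

The harmony at that moment is G# diminished triad (G#, B, D); A is not a chord tone.
It is approached by step up from G# and left by step up to B.
Step in, step out in the same direction — a passing tone.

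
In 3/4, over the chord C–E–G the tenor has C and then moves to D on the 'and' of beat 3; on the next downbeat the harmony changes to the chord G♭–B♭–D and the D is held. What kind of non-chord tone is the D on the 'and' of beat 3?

Anticipation.

The harmony at that moment is C major triad (C, E, G); D is not a chord tone.
It is approached by step up from C and then sustained as the same pitch into the next harmony.
Arriving early and becoming a chord tone when the harmony changes — an anticipation.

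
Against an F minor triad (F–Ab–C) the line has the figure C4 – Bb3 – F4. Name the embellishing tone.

Bb3 is an escape tone.

The harmony at that moment is F minor triad (F, Ab, C); Bb3 is not a chord tone.
It is approached by step down from C4 and left by leap up to F4.
Step in, leap out — an escape tone.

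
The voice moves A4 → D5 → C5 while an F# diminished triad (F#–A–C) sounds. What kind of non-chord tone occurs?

D5 is an appoggiatura.

The harmony at that moment is F# diminished triad (F#, A, C); D5 is not a chord tone.
It is approached by leap up from A4 and left by step down to C5.
Leap in, step out — an appoggiatura.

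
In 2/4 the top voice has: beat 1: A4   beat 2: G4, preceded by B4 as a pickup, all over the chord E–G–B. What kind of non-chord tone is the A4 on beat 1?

Passing tone.

The harmony at that moment is E minor triad (E, G, B); A4 is not a chord tone.
It is approached by step down from B4 and left by step down to G4.
Step in, step out in the same direction — a passing tone.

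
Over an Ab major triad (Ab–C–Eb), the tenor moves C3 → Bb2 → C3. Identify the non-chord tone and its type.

The harmony at that moment is Ab major triad (Ab, C, Eb); Bb2 is not a chord tone.
It is approached by step down from C3 and left by step up to C3.
Step away and step back to the same note — a neighbor tone (lower neighbor).

Bb2 is a neighbor tone.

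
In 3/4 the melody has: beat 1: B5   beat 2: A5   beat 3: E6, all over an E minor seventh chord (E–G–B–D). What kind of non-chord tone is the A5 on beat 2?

The harmony at that moment is E minor seventh chord (E, G, B, D); A5 is not a chord tone.
It is approached by step down from B5 and left by leap up to E6.
Step in, leap out, on a weak beat — an escape tone.

Escape tone.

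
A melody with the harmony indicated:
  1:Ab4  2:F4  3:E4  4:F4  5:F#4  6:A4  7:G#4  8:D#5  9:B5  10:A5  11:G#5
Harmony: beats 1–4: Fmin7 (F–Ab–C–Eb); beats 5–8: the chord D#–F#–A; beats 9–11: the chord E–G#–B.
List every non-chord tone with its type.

E4 (beat 3) — neighbor tone; G#4 (beat 7) — escape tone; A5 (beat 10) — passing tone.

The harmony at that moment is F minor seventh chord (F, Ab, C, Eb); E4 is not a chord tone.
It is approached by step down from F4 and left by step up to F4.
Step away and step back to the same note — a neighbor tone (lower neighbor).
The harmony at that moment is D# diminished triad (D#, F#, A); G#4 is not a chord tone.
It is approached by step down from A4 and left by leap up to D#5.
Step in, leap out — an escape tone.
The harmony at that moment is E major triad (E, G#, B); A5 is not a chord tone.
It is approached by step down from B5 and left by step down to G#5.
Step in, step out in the same direction — a passing tone.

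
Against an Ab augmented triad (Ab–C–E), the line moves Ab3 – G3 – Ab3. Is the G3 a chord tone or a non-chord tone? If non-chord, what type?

The harmony at that moment is Ab augmented triad (Ab, C, E); G3 is not a chord tone.
It is approached by step down from Ab3 and left by step up to Ab3.
Step away and step back to the same note — a neighbor tone (lower neighbor).

Non-chord tone — a neighbor tone.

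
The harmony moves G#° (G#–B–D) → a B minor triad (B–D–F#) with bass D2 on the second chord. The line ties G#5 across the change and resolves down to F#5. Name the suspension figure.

4–3 suspension.

At the second chord the bass is D2. The suspended G#5 lies a fourth above the bass; after resolving down by step to F#5, the interval above the bass becomes a third.
Suspension figures are named by those two intervals: 4–3.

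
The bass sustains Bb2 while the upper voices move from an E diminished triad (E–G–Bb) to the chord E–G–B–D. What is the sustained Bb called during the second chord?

Pedal tone (pedal point).

The harmony at that moment is E minor seventh chord (E, G, B, D); Bb2 is not a chord tone.
It is held over (the same pitch as the preceding Bb2) and then sustained as the same pitch into the next harmony.
Sustained through a change of harmony — a pedal tone.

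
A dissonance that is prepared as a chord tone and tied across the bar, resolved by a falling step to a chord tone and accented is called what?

Suspension.

Approach: by preparation — the pitch is first a chord tone, then held (tied or repeated) while the harmony changes under it. Departure: down by step. Metric position: strong.
A prepared dissonance that resolves downward by step — a suspension. (The same figure resolving upward would be a retardation.)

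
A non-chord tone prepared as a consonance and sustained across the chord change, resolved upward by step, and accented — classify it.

Approach: by preparation — the pitch is first a chord tone, then held (tied or repeated) while the harmony changes under it. Departure: up by step. Metric position: strong.
A prepared dissonance that resolves upward by step — a retardation. (The same figure resolving downward would be a suspension.)

Retardation.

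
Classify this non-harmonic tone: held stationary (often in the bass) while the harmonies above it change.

Pedal tone.

Approach: none. Departure: none — a single pitch is sustained while the chords change around it, passing through harmonies that do not contain it.
No melodic motion at all; the dissonance is created entirely by the moving harmonies against the stationary note — a pedal tone (pedal point).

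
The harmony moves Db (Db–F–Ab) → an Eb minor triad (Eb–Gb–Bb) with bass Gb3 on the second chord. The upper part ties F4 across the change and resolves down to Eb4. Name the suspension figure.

7–6 suspension.

At the second chord the bass is Gb3. The suspended F4 lies a seventh above the bass; after resolving down by step to Eb4, the interval above the bass becomes a sixth.
Suspension figures are named by those two intervals: 7–6.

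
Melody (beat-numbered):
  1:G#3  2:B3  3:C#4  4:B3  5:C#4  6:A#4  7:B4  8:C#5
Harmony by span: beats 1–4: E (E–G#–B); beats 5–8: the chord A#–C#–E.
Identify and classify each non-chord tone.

C#4 (beat 3) — neighbor tone; B4 (beat 7) — passing tone.

The harmony at that moment is E major triad (E, G#, B); C#4 is not a chord tone.
It is approached by step up from B3 and left by step down to B3.
Step away and step back to the same note — a neighbor tone (upper neighbor).
The harmony at that moment is A# diminished triad (A#, C#, E); B4 is not a chord tone.
It is approached by step up from A#4 and left by step up to C#5.
Step in, step out in the same direction — a passing tone.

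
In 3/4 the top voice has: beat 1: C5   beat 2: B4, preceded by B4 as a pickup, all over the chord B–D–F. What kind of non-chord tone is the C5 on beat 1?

The harmony at that moment is B diminished triad (B, D, F); C5 is not a chord tone.
It is approached by step up from B4 and left by step down to B4.
Step away and step back to the same note — a neighbor tone (upper neighbor).

Upper neighbor tone.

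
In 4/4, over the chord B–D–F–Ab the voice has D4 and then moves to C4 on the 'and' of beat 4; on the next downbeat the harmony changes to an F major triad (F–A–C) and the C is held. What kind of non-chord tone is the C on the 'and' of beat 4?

Anticipation.

The harmony at that moment is B diminished seventh chord (B, D, F, Ab); C4 is not a chord tone.
It is approached by step down from D4 and then sustained as the same pitch into the next harmony.
Arriving early and becoming a chord tone when the harmony changes — an anticipation.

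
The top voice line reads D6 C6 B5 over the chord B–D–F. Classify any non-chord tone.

The harmony at that moment is B diminished triad (B, D, F); C6 is not a chord tone.
It is approached by step down from D6 and left by step down to B5.
Step in, step out in the same direction — a passing tone.

C6 is a passing tone.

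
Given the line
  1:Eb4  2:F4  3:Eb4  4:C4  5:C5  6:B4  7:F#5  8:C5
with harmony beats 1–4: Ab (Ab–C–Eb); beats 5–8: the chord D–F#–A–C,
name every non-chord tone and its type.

The harmony at that moment is Ab major triad (Ab, C, Eb); F4 is not a chord tone.
It is approached by step up from Eb4 and left by step down to Eb4.
Step away and step back to the same note — a neighbor tone (upper neighbor).
The harmony at that moment is D dominant seventh chord (D, F#, A, C); B4 is not a chord tone.
It is approached by step down from C5 and left by leap up to F#5.
Step in, leap out — an escape tone.

F4 (beat 2) — neighbor tone; B4 (beat 6) — escape tone.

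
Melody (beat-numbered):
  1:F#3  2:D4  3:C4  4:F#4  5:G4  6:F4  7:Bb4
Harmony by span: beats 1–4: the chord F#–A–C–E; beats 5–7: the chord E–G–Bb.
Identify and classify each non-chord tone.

The harmony at that moment is F# half-diminished seventh chord (F#, A, C, E); D4 is not a chord tone.
It is approached by leap up from F#3 and left by step down to C4.
Leap in, step out — an appoggiatura.
The harmony at that moment is E diminished triad (E, G, Bb); F4 is not a chord tone.
It is approached by step down from G4 and left by leap up to Bb4.
Step in, leap out — an escape tone.

D4 (beat 2) — appoggiatura; F4 (beat 6) — escape tone.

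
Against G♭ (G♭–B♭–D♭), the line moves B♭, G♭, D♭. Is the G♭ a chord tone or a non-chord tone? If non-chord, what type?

Chord tone (the root of Gb major triad).

Gb major triad contains G♭, B♭, D♭; G♭ is the root, so it is a chord tone.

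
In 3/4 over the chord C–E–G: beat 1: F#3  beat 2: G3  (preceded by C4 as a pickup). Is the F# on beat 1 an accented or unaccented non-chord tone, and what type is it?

Accented appoggiatura.

The harmony at that moment is C major triad (C, E, G); F#3 is not a chord tone.
It is approached by leap down from C4 and left by step up to G3.
Leap in, step out — an appoggiatura.
It falls on the downbeat, so it is accented.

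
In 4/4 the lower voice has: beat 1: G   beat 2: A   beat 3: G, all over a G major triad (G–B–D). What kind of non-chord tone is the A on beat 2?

Upper neighbor tone.

The harmony at that moment is G major triad (G, B, D); A is not a chord tone.
It is approached by step up from G and left by step down to G.
Step away and step back to the same note — a neighbor tone (upper neighbor).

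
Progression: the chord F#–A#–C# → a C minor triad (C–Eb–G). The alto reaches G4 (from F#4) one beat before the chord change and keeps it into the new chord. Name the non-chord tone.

The harmony at that moment is F# major triad (F#, A#, C#); G4 is not a chord tone.
It is approached by step up from F#4 and then sustained as the same pitch into the next harmony.
Arriving early and becoming a chord tone when the harmony changes — an anticipation.

G4 is an anticipation.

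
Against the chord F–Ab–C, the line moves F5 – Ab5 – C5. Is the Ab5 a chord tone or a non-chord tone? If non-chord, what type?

Chord tone (the third of F minor triad).

F minor triad contains F, Ab, C; Ab is the third, so it is a chord tone.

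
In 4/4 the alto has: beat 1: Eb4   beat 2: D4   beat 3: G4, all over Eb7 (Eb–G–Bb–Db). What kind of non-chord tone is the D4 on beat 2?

Escape tone.

The harmony at that moment is Eb dominant seventh chord (Eb, G, Bb, Db); D4 is not a chord tone.
It is approached by step down from Eb4 and left by leap up to G4.
Step in, leap out, on a weak beat — an escape tone.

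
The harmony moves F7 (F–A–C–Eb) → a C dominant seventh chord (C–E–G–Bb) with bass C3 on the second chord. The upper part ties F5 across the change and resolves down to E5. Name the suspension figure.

4–3 suspension.

At the second chord the bass is C3. The suspended F5 lies a fourth above the bass; after resolving down by step to E5, the interval above the bass becomes a third.
Suspension figures are named by those two intervals: 4–3.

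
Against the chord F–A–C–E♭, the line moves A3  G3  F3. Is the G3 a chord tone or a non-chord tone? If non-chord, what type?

The harmony at that moment is F dominant seventh chord (F, A, C, E♭); G3 is not a chord tone.
It is approached by step down from A3 and left by step down to F3.
Step in, step out in the same direction — a passing tone.

Non-chord tone — a passing tone.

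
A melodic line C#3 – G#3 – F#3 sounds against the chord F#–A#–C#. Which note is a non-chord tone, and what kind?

G#3 is an appoggiatura.

The harmony at that moment is F# major triad (F#, A#, C#); G#3 is not a chord tone.
It is approached by leap up from C#3 and left by step down to F#3.
Leap in, step out — an appoggiatura.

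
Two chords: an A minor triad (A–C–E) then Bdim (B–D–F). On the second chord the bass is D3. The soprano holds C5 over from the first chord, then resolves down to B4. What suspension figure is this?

At the second chord the bass is D3. The suspended C5 lies a seventh above the bass; after resolving down by step to B4, the interval above the bass becomes a sixth.
Suspension figures are named by those two intervals: 7–6.

7–6 suspension.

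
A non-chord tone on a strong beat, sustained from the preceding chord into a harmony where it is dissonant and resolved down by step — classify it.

Approach: by preparation — the pitch is first a chord tone, then held (tied or repeated) while the harmony changes under it. Departure: down by step. Metric position: strong.
A prepared dissonance that resolves downward by step — a suspension. (The same figure resolving upward would be a retardation.)

Suspension.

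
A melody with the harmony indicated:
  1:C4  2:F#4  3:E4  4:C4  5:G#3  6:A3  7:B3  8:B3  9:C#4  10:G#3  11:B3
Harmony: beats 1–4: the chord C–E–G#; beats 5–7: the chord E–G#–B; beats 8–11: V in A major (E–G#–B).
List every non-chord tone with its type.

The harmony at that moment is C augmented triad (C, E, G#); F#4 is not a chord tone.
It is approached by leap up from C4 and left by step down to E4.
Leap in, step out — an appoggiatura.
The harmony at that moment is E major triad (E, G#, B); A3 is not a chord tone.
It is approached by step up from G#3 and left by step up to B3.
Step in, step out in the same direction — a passing tone.
The harmony at that moment is E major triad (E, G#, B); C#4 is not a chord tone.
It is approached by step up from B3 and left by leap down to G#3.
Step in, leap out — an escape tone.

F#4 (beat 2) — appoggiatura; A3 (beat 6) — passing tone; C#4 (beat 9) — escape tone.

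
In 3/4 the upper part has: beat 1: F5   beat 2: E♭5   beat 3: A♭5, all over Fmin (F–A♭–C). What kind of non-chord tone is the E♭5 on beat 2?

The harmony at that moment is F minor triad (F, A♭, C); E♭5 is not a chord tone.
It is approached by step down from F5 and left by leap up to A♭5.
Step in, leap out, on a weak beat — an escape tone.

Escape tone.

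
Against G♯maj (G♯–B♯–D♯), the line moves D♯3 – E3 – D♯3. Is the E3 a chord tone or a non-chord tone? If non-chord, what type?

The harmony at that moment is G♯ major triad (G♯, B♯, D♯); E3 is not a chord tone.
It is approached by step up from D♯3 and left by step down to D♯3.
Step away and step back to the same note — a neighbor tone (upper neighbor).

Non-chord tone — a neighbor tone.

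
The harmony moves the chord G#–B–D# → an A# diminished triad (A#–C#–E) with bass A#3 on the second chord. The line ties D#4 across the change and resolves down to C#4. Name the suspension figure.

4–3 suspension.

At the second chord the bass is A#3. The suspended D#4 lies a fourth above the bass; after resolving down by step to C#4, the interval above the bass becomes a third.
Suspension figures are named by those two intervals: 4–3.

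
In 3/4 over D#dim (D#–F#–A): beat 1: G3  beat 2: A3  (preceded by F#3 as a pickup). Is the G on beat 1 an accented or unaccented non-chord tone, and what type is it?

Accented passing tone.

The harmony at that moment is D# diminished triad (D#, F#, A); G3 is not a chord tone.
It is approached by step up from F#3 and left by step up to A3.
Step in, step out in the same direction — a passing tone.
It falls on the downbeat, so it is accented.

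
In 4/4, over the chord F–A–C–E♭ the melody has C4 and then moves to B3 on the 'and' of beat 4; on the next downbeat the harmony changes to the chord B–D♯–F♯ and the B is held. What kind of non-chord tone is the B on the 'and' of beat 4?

Anticipation.

The harmony at that moment is F dominant seventh chord (F, A, C, E♭); B3 is not a chord tone.
It is approached by step down from C4 and then sustained as the same pitch into the next harmony.
Arriving early and becoming a chord tone when the harmony changes — an anticipation.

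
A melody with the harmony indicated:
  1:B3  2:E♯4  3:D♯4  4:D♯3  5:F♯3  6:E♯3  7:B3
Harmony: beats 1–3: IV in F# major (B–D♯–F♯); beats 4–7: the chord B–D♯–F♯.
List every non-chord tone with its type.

E♯4 (beat 2) — appoggiatura; E♯3 (beat 6) — escape tone.

The harmony at that moment is B major triad (B, D♯, F♯); E♯4 is not a chord tone.
It is approached by leap up from B3 and left by step down to D♯4.
Leap in, step out — an appoggiatura.
The harmony at that moment is B major triad (B, D♯, F♯); E♯3 is not a chord tone.
It is approached by step down from F♯3 and left by leap up to B3.
Step in, leap out — an escape tone.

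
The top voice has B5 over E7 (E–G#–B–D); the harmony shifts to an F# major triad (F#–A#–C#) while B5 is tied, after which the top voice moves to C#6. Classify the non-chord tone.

The harmony at that moment is F# major triad (F#, A#, C#); B5 is not a chord tone.
It is held over (the same pitch as the preceding B5) and left by step up to C#6.
Held over from the previous chord and resolving up by step — a retardation.

B5 is a retardation.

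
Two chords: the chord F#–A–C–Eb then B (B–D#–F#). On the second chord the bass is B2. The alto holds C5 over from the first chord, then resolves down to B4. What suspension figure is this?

At the second chord the bass is B2. The suspended C5 lies a ninth above the bass; after resolving down by step to B4, the interval above the bass becomes an octave.
Suspension figures are named by those two intervals: 9–8.

9–8 suspension.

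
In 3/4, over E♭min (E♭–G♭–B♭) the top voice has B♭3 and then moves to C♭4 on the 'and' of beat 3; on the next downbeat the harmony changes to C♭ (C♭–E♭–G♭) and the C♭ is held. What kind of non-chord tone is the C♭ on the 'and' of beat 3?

Anticipation.

The harmony at that moment is E♭ minor triad (E♭, G♭, B♭); C♭4 is not a chord tone.
It is approached by step up from B♭3 and then sustained as the same pitch into the next harmony.
Arriving early and becoming a chord tone when the harmony changes — an anticipation.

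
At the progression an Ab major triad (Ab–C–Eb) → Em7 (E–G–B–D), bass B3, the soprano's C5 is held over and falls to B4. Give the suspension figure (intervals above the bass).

At the second chord the bass is B3. The suspended C5 lies a ninth above the bass; after resolving down by step to B4, the interval above the bass becomes an octave.
Suspension figures are named by those two intervals: 9–8.

9–8 suspension.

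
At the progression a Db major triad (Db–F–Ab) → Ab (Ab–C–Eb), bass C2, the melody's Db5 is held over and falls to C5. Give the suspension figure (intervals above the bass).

At the second chord the bass is C2. The suspended Db5 lies a ninth above the bass; after resolving down by step to C5, the interval above the bass becomes an octave.
Suspension figures are named by those two intervals: 9–8.

9–8 suspension.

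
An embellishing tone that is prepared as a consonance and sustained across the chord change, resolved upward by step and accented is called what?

Approach: by preparation — the pitch is first a chord tone, then held (tied or repeated) while the harmony changes under it. Departure: up by step. Metric position: strong.
A prepared dissonance that resolves upward by step — a retardation. (The same figure resolving downward would be a suspension.)

Retardation.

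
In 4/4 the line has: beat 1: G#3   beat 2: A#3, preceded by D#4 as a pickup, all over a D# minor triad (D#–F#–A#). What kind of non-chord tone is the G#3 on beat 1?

The harmony at that moment is D# minor triad (D#, F#, A#); G#3 is not a chord tone.
It is approached by leap down from D#4 and left by step up to A#3.
Leap in, step out, metrically accented — an appoggiatura.

Appoggiatura.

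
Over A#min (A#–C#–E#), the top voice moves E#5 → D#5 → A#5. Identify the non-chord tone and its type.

The harmony at that moment is A# minor triad (A#, C#, E#); D#5 is not a chord tone.
It is approached by step down from E#5 and left by leap up to A#5.
Step in, leap out — an escape tone.

D#5 is an escape tone.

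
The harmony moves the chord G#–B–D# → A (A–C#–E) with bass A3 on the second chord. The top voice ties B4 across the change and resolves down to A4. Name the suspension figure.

At the second chord the bass is A3. The suspended B4 lies a ninth above the bass; after resolving down by step to A4, the interval above the bass becomes an octave.
Suspension figures are named by those two intervals: 9–8.

9–8 suspension.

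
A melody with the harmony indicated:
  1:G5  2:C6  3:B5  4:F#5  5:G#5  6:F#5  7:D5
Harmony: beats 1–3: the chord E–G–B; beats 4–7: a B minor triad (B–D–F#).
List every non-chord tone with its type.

The harmony at that moment is E minor triad (E, G, B); C6 is not a chord tone.
It is approached by leap up from G5 and left by step down to B5.
Leap in, step out — an appoggiatura.
The harmony at that moment is B minor triad (B, D, F#); G#5 is not a chord tone.
It is approached by step up from F#5 and left by step down to F#5.
Step away and step back to the same note — a neighbor tone (upper neighbor).

C6 (beat 2) — appoggiatura; G#5 (beat 5) — neighbor tone.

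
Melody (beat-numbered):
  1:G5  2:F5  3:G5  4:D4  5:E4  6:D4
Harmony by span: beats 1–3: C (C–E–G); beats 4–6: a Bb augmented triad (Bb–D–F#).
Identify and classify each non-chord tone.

F5 (beat 2) — neighbor tone; E4 (beat 5) — neighbor tone.

The harmony at that moment is C major triad (C, E, G); F5 is not a chord tone.
It is approached by step down from G5 and left by step up to G5.
Step away and step back to the same note — a neighbor tone (lower neighbor).
The harmony at that moment is Bb augmented triad (Bb, D, F#); E4 is not a chord tone.
It is approached by step up from D4 and left by step down to D4.
Step away and step back to the same note — a neighbor tone (upper neighbor).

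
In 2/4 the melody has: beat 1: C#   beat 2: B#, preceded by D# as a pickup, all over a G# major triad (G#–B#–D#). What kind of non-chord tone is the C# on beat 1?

Passing tone.

The harmony at that moment is G# major triad (G#, B#, D#); C# is not a chord tone.
It is approached by step down from D# and left by step down to B#.
Step in, step out in the same direction — a passing tone.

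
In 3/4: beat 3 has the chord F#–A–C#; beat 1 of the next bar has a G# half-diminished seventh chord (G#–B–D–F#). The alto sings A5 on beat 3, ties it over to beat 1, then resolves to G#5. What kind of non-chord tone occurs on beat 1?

Suspension.

The harmony at that moment is G# half-diminished seventh chord (G#, B, D, F#); A5 is not a chord tone.
It is held over (the same pitch as the preceding A5) and left by step down to G#5.
Held over from the previous chord and resolving down by step — a suspension.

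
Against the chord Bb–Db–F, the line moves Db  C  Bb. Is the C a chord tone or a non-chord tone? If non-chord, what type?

Non-chord tone — a passing tone.

The harmony at that moment is Bb minor triad (Bb, Db, F); C is not a chord tone.
It is approached by step down from Db and left by step down to Bb.
Step in, step out in the same direction — a passing tone.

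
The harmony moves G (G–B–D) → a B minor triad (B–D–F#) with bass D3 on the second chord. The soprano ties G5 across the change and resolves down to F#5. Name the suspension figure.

At the second chord the bass is D3. The suspended G5 lies a fourth above the bass; after resolving down by step to F#5, the interval above the bass becomes a third.
Suspension figures are named by those two intervals: 4–3.

4–3 suspension.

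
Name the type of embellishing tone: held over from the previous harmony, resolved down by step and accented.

Approach: by preparation — the pitch is first a chord tone, then held (tied or repeated) while the harmony changes under it. Departure: down by step. Metric position: strong.
A prepared dissonance that resolves downward by step — a suspension. (The same figure resolving upward would be a retardation.)

Suspension.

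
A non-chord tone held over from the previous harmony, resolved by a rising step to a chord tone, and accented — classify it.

Retardation.

Approach: by preparation — the pitch is first a chord tone, then held (tied or repeated) while the harmony changes under it. Departure: up by step. Metric position: strong.
A prepared dissonance that resolves upward by step — a retardation. (The same figure resolving downward would be a suspension.)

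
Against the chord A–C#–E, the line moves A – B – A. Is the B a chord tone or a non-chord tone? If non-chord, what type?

Non-chord tone — a neighbor tone.

The harmony at that moment is A major triad (A, C#, E); B is not a chord tone.
It is approached by step up from A and left by step down to A.
Step away and step back to the same note — a neighbor tone (upper neighbor).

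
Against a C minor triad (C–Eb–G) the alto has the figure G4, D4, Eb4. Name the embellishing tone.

D4 is an appoggiatura.

The harmony at that moment is C minor triad (C, Eb, G); D4 is not a chord tone.
It is approached by leap down from G4 and left by step up to Eb4.
Leap in, step out — an appoggiatura.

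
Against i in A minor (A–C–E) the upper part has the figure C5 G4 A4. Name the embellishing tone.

G4 is an appoggiatura.

The harmony at that moment is A minor triad (A, C, E); G4 is not a chord tone.
It is approached by leap down from C5 and left by step up to A4.
Leap in, step out — an appoggiatura.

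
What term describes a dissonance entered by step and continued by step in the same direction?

Approach: by step. Departure: by step, continuing in the same direction.
Stepwise on both sides with no change of direction means the note fills in the space between two different chord tones — a passing tone. (Had it turned back to its starting note it would be a neighbor tone instead.)

Passing tone.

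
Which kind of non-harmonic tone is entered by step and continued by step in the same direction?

Approach: by step. Departure: by step, continuing in the same direction.
Stepwise on both sides with no change of direction means the note fills in the space between two different chord tones — a passing tone. (Had it turned back to its starting note it would be a neighbor tone instead.)

Passing tone.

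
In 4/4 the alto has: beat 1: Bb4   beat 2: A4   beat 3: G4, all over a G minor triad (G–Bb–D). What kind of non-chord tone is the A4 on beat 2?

Passing tone.

The harmony at that moment is G minor triad (G, Bb, D); A4 is not a chord tone.
It is approached by step down from Bb4 and left by step down to G4.
Step in, step out in the same direction — a passing tone.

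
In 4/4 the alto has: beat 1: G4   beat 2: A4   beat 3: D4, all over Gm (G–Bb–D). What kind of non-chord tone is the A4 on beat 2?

Escape tone.

The harmony at that moment is G minor triad (G, Bb, D); A4 is not a chord tone.
It is approached by step up from G4 and left by leap down to D4.
Step in, leap out, on a weak beat — an escape tone.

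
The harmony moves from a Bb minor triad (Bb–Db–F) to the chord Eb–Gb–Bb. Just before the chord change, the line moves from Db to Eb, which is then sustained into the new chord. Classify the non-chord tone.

The harmony at that moment is Bb minor triad (Bb, Db, F); Eb is not a chord tone.
It is approached by step up from Db and then sustained as the same pitch into the next harmony.
Arriving early and becoming a chord tone when the harmony changes — an anticipation.

Eb is an anticipation.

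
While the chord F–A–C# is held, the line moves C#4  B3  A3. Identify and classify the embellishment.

B3 is a passing tone.

The harmony at that moment is F augmented triad (F, A, C#); B3 is not a chord tone.
It is approached by step down from C#4 and left by step down to A3.
Step in, step out in the same direction — a passing tone.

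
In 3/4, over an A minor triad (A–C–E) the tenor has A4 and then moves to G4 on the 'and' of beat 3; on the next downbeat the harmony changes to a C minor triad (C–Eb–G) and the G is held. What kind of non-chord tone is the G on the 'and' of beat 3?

The harmony at that moment is A minor triad (A, C, E); G4 is not a chord tone.
It is approached by step down from A4 and then sustained as the same pitch into the next harmony.
Arriving early and becoming a chord tone when the harmony changes — an anticipation.

Anticipation.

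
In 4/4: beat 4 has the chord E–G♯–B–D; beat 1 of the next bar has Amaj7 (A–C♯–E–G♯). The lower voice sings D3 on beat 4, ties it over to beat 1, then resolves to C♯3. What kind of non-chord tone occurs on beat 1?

Suspension.

The harmony at that moment is A major seventh chord (A, C♯, E, G♯); D3 is not a chord tone.
It is held over (the same pitch as the preceding D3) and left by step down to C♯3.
Held over from the previous chord and resolving down by step — a suspension.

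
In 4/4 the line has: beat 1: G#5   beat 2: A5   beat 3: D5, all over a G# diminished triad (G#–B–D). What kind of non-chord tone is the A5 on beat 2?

Escape tone.

The harmony at that moment is G# diminished triad (G#, B, D); A5 is not a chord tone.
It is approached by step up from G#5 and left by leap down to D5.
Step in, leap out, on a weak beat — an escape tone.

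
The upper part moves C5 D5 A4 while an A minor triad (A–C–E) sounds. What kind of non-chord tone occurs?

The harmony at that moment is A minor triad (A, C, E); D5 is not a chord tone.
It is approached by step up from C5 and left by leap down to A4.
Step in, leap out — an escape tone.

D5 is an escape tone.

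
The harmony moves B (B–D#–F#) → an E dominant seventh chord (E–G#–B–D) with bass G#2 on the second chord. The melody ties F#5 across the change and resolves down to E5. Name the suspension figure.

7–6 suspension.

At the second chord the bass is G#2. The suspended F#5 lies a seventh above the bass; after resolving down by step to E5, the interval above the bass becomes a sixth.
Suspension figures are named by those two intervals: 7–6.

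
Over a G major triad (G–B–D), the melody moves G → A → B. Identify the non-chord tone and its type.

The harmony at that moment is G major triad (G, B, D); A is not a chord tone.
It is approached by step up from G and left by step up to B.
Step in, step out in the same direction — a passing tone.

A is a passing tone.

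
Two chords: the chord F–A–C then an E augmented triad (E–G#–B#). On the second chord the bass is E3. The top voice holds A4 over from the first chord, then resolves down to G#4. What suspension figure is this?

4–3 suspension.

At the second chord the bass is E3. The suspended A4 lies a fourth above the bass; after resolving down by step to G#4, the interval above the bass becomes a third.
Suspension figures are named by those two intervals: 4–3.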